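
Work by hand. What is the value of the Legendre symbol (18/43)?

Pull out 2: since 43 ≡ 3 (mod 8), (2/43) = -1.
Reciprocity: 9 ≡ 1 and 43 ≡ 3 (mod 4), so (9/43) = +(43/9).
Reduce top mod 9: now compute (7/9).
Reciprocity: 7 ≡ 3 and 9 ≡ 1 (mod 4), so (7/9) = +(9/7).
Reduce top mod 7: now compute (2/7).
Pull out 2: since 7 ≡ 7 (mod 8), (2/7) = +1.
Reached (1/7) = 1. Collecting the sign flips along the way, the symbol is -1.

-1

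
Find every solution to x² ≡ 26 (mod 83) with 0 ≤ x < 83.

21, 62

Since 83 ≡ 3 (mod 4), a square root of 26 is 26^((83+1)/4) = 26^21 mod 83.
Repeated squaring: 26^2≡12, 26^4≡61, 26^8≡69, 26^16≡30 (mod 83).
26^21 = 26^(16+4+1) ≡ 21 (mod 83).
Check: 21² = 441 ≡ 26 (mod 83). The two roots are 21 and 62.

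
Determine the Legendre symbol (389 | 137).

First reduce: 389 ≡ 115 (mod 137).
Reciprocity: 115 ≡ 3 and 137 ≡ 1 (mod 4), so (115/137) = +(137/115).
Reduce top mod 115: now compute (22/115).
Pull out 2: since 115 ≡ 3 (mod 8), (2/115) = -1.
Reciprocity: 11 ≡ 3 and 115 ≡ 3 (mod 4), so (11/115) = −(115/11).
Reduce top mod 11: now compute (5/11).
Reciprocity: 5 ≡ 1 and 11 ≡ 3 (mod 4), so (5/11) = +(11/5).
Reduce top mod 5: now compute (1/5).
Reached (1/5) = 1. Collecting the sign flips along the way, the symbol is +1.

1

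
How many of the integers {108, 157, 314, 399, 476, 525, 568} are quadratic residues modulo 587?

(108/587) = +1 → QR.
(157/587) = -1 → non-residue.
(314/587) = +1 → QR.
(399/587) = -1 → non-residue.
(476/587) = +1 → QR.
(525/587) = +1 → QR.
(568/587) = +1 → QR.
Total quadratic residues among the 7: 5.

5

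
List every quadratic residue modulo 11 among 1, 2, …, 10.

1, 3, 4, 5, 9

Square k = 1,…,5 (k and 11−k give the same square):
1²=1, 2²=4, 3²=9, 4²≡5, 5²≡3 (mod 11).
So the quadratic residues mod 11 are {1, 3, 4, 5, 9}.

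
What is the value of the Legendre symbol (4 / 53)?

1

Pull out 2^2: since 53 ≡ 5 (mod 8), (2/53) = -1, so (2/53)^2 = +1.
Reached (1/53) = 1. Collecting the sign flips along the way, the symbol is +1.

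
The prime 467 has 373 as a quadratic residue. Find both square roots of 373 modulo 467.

199, 268

Since 467 ≡ 3 (mod 4), a square root of 373 is 373^((467+1)/4) = 373^117 mod 467.
Repeated squaring: 373^2≡430, 373^4≡435, 373^8≡90, 373^16≡161, 373^32≡236, 373^64≡123 (mod 467).
373^117 = 373^(64+32+16+4+1) ≡ 199 (mod 467).
Check: 199² = 39601 ≡ 373 (mod 467). The two roots are 199 and 268.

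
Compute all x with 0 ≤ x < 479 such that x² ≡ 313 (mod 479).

Since 479 ≡ 3 (mod 4), a square root of 313 is 313^((479+1)/4) = 313^120 mod 479.
Repeated squaring: 313^2≡253, 313^4≡302, 313^8≡194, 313^16≡274, 313^32≡352, 313^64≡322 (mod 479).
313^120 = 313^(64+32+16+8) ≡ 411 (mod 479).
Check: 411² = 168921 ≡ 313 (mod 479). The two roots are 68 and 411.

68, 411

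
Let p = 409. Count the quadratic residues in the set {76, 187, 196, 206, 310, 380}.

2

(76/409) = -1 → non-residue.
(187/409) = -1 → non-residue.
(196/409) = +1 → QR.
(206/409) = +1 → QR.
(310/409) = -1 → non-residue.
(380/409) = -1 → non-residue.
Total quadratic residues among the 6: 2.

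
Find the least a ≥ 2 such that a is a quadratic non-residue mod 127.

(2/127) = +1, so 2 is a residue.
(3/127) = −1, so 3 is the smallest positive non-residue mod 127.

3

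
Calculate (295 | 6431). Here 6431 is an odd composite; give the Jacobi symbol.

Reciprocity: 295 ≡ 3 and 6431 ≡ 3 (mod 4), so (295/6431) = −(6431/295).
Reduce top mod 295: now compute (236/295).
Pull out 2^2: since 295 ≡ 7 (mod 8), (2/295) = +1, so (2/295)^2 = +1.
Reciprocity: 59 ≡ 3 and 295 ≡ 3 (mod 4), so (59/295) = −(295/59).
Reduce top mod 59: now compute (0/59).
Top reduces to 0: gcd > 1, so the symbol is 0.

0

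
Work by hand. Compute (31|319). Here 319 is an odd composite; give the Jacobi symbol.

-1

Reciprocity: 31 ≡ 3 and 319 ≡ 3 (mod 4), so (31/319) = −(319/31).
Reduce top mod 31: now compute (9/31).
Reciprocity: 9 ≡ 1 and 31 ≡ 3 (mod 4), so (9/31) = +(31/9).
Reduce top mod 9: now compute (4/9).
Pull out 2^2: since 9 ≡ 1 (mod 8), (2/9) = +1, so (2/9)^2 = +1.
Reached (1/9) = 1. Collecting the sign flips along the way, the symbol is -1.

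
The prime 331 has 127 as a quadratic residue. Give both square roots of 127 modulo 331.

69, 262

Since 331 ≡ 3 (mod 4), a square root of 127 is 127^((331+1)/4) = 127^83 mod 331.
Repeated squaring: 127^2≡241, 127^4≡156, 127^8≡173, 127^16≡139, 127^32≡123, 127^64≡234 (mod 331).
127^83 = 127^(64+16+2+1) ≡ 69 (mod 331).
Check: 69² = 4761 ≡ 127 (mod 331). The two roots are 69 and 262.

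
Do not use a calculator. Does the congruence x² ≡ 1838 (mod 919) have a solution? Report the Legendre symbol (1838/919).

First reduce: 1838 ≡ 0 (mod 919).
Top reduces to 0: gcd > 1, so the symbol is 0.

0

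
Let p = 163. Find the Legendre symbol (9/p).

1

Euler's criterion: (9/163) ≡ 9^81 (mod 163).
9^2 ≡ 81 (mod 163)
9^4 ≡ 41 (mod 163)
9^8 ≡ 51 (mod 163)
9^16 ≡ 156 (mod 163)
9^32 ≡ 49 (mod 163)
9^64 ≡ 119 (mod 163)
9^81 = 9^(64+16+1) ≡ 1 (mod 163).
Result is 1, so (9/163) = 1.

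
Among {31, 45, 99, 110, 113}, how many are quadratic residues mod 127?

(31/127) = +1 → QR.
(45/127) = -1 → non-residue.
(99/127) = +1 → QR.
(110/127) = -1 → non-residue.
(113/127) = +1 → QR.
Total quadratic residues among the 5: 3.

3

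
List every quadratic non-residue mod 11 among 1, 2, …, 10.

2,6,7,8,10

Square k = 1,…,5 (k and 11−k give the same square):
1²=1, 2²=4, 3²=9, 4²≡5, 5²≡3 (mod 11).
The residues are {1, 3, 4, 5, 9}; the non-residues are the remaining 5 nonzero classes.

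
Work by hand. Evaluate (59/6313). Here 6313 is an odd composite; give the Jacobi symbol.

0

Reciprocity: 59 ≡ 3 and 6313 ≡ 1 (mod 4), so (59/6313) = +(6313/59).
Reduce top mod 59: now compute (0/59).
Top reduces to 0: gcd > 1, so the symbol is 0.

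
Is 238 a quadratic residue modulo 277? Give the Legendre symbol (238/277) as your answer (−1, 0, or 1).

Pull out 2: since 277 ≡ 5 (mod 8), (2/277) = -1.
Reciprocity: 119 ≡ 3 and 277 ≡ 1 (mod 4), so (119/277) = +(277/119).
Reduce top mod 119: now compute (39/119).
Reciprocity: 39 ≡ 3 and 119 ≡ 3 (mod 4), so (39/119) = −(119/39).
Reduce top mod 39: now compute (2/39).
Pull out 2: since 39 ≡ 7 (mod 8), (2/39) = +1.
Reached (1/39) = 1. Collecting the sign flips along the way, the symbol is +1.

1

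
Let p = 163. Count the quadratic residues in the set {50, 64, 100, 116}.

(50/163) = -1 → non-residue.
(64/163) = +1 → QR.
(100/163) = +1 → QR.
(116/163) = -1 → non-residue.
Total quadratic residues among the 4: 2.

2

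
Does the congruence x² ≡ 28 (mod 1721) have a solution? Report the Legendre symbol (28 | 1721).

-1

Pull out 2^2: since 1721 ≡ 1 (mod 8), (2/1721) = +1, so (2/1721)^2 = +1.
Reciprocity: 7 ≡ 3 and 1721 ≡ 1 (mod 4), so (7/1721) = +(1721/7).
Reduce top mod 7: now compute (6/7).
Pull out 2: since 7 ≡ 7 (mod 8), (2/7) = +1.
Reciprocity: 3 ≡ 3 and 7 ≡ 3 (mod 4), so (3/7) = −(7/3).
Reduce top mod 3: now compute (1/3).
Reached (1/3) = 1. Collecting the sign flips along the way, the symbol is -1.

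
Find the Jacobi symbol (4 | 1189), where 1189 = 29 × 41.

1

Pull out 2^2: since 1189 ≡ 5 (mod 8), (2/1189) = -1, so (2/1189)^2 = +1.
Reached (1/1189) = 1. Collecting the sign flips along the way, the symbol is +1.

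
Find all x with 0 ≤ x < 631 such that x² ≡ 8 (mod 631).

188, 443

Since 631 ≡ 3 (mod 4), a square root of 8 is 8^((631+1)/4) = 8^158 mod 631.
Repeated squaring: 8^2≡64, 8^4≡310, 8^8≡188, 8^16≡8, 8^32≡64, 8^64≡310, 8^128≡188 (mod 631).
8^158 = 8^(128+16+8+4+2) ≡ 188 (mod 631).
Check: 188² = 35344 ≡ 8 (mod 631). The two roots are 188 and 443.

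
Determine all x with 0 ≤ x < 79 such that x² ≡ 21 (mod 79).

10, 69

Since 79 ≡ 3 (mod 4), a square root of 21 is 21^((79+1)/4) = 21^20 mod 79.
Repeated squaring: 21^2≡46, 21^4≡62, 21^8≡52, 21^16≡18 (mod 79).
21^20 = 21^(16+4) ≡ 10 (mod 79).
Check: 10² = 100 ≡ 21 (mod 79). The two roots are 10 and 69.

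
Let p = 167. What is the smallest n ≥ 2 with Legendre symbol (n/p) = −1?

(2/167) = +1, so 2 is a residue.
(3/167) = +1, so 3 is a residue.
(4/167) = +1, so 4 is a residue.
(5/167) = −1, so 5 is the smallest positive non-residue mod 167.

5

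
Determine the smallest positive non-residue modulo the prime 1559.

(2/1559) = +1, so 2 is a residue.
(3/1559) = +1, so 3 is a residue.
(4/1559) = +1, so 4 is a residue.
(5/1559) = +1, so 5 is a residue.
(6/1559) = +1, so 6 is a residue.
(7/1559) = +1, so 7 is a residue.
(8/1559) = +1, so 8 is a residue.
(9/1559) = +1, so 9 is a residue.
(10/1559) = +1, so 10 is a residue.
(11/1559) = +1, so 11 is a residue.
(12/1559) = +1, so 12 is a residue.
(13/1559) = +1, so 13 is a residue.
(14/1559) = +1, so 14 is a residue.
(15/1559) = +1, so 15 is a residue.
(16/1559) = +1, so 16 is a residue.
(17/1559) = −1, so 17 is the smallest positive non-residue mod 1559.

17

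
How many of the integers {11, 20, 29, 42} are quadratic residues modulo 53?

(11/53) = +1 → QR.
(20/53) = -1 → non-residue.
(29/53) = +1 → QR.
(42/53) = +1 → QR.
Total quadratic residues among the 4: 3.

3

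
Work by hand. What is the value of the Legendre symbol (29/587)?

Reciprocity: 29 ≡ 1 and 587 ≡ 3 (mod 4), so (29/587) = +(587/29).
Reduce top mod 29: now compute (7/29).
Reciprocity: 7 ≡ 3 and 29 ≡ 1 (mod 4), so (7/29) = +(29/7).
Reduce top mod 7: now compute (1/7).
Reached (1/7) = 1. Collecting the sign flips along the way, the symbol is +1.

1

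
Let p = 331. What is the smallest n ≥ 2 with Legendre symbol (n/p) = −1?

2

(2/331) = −1, so 2 is the smallest positive non-residue mod 331.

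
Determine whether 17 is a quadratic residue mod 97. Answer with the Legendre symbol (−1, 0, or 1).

Euler's criterion: (17/97) ≡ 17^48 (mod 97).
17^2 ≡ 95 (mod 97)
17^4 ≡ 4 (mod 97)
17^8 ≡ 16 (mod 97)
17^16 ≡ 62 (mod 97)
17^32 ≡ 61 (mod 97)
17^48 = 17^(32+16) ≡ 96 (mod 97).
Result is 96 ≡ −1, so (17/97) = −1.

-1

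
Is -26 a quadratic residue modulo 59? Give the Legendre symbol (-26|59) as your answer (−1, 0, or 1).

Euler's criterion: (-26/59) ≡ 33^29 (mod 59).
33^2 ≡ 27 (mod 59)
33^4 ≡ 21 (mod 59)
33^8 ≡ 28 (mod 59)
33^16 ≡ 17 (mod 59)
33^29 = 33^(16+8+4+1) ≡ 58 (mod 59).
Result is 58 ≡ −1, so (-26/59) = −1.

-1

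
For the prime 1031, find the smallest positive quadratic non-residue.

(2/1031) = +1, so 2 is a residue.
(3/1031) = +1, so 3 is a residue.
(4/1031) = +1, so 4 is a residue.
(5/1031) = +1, so 5 is a residue.
(6/1031) = +1, so 6 is a residue.
(7/1031) = −1, so 7 is the smallest positive non-residue mod 1031.

7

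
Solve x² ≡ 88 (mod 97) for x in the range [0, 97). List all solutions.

97 ≡ 1 (mod 4), so we find a root by search.
Trying successive values, 31² = 961 ≡ 88 (mod 97). The other root is 97 − 31 = 66.

31, 66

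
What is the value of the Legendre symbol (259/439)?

Reciprocity: 259 ≡ 3 and 439 ≡ 3 (mod 4), so (259/439) = −(439/259).
Reduce top mod 259: now compute (180/259).
Pull out 2^2: since 259 ≡ 3 (mod 8), (2/259) = -1, so (2/259)^2 = +1.
Reciprocity: 45 ≡ 1 and 259 ≡ 3 (mod 4), so (45/259) = +(259/45).
Reduce top mod 45: now compute (34/45).
Pull out 2: since 45 ≡ 5 (mod 8), (2/45) = -1.
Reciprocity: 17 ≡ 1 and 45 ≡ 1 (mod 4), so (17/45) = +(45/17).
Reduce top mod 17: now compute (11/17).
Reciprocity: 11 ≡ 3 and 17 ≡ 1 (mod 4), so (11/17) = +(17/11).
Reduce top mod 11: now compute (6/11).
Pull out 2: since 11 ≡ 3 (mod 8), (2/11) = -1.
Reciprocity: 3 ≡ 3 and 11 ≡ 3 (mod 4), so (3/11) = −(11/3).
Reduce top mod 3: now compute (2/3).
Pull out 2: since 3 ≡ 3 (mod 8), (2/3) = -1.
Reached (1/3) = 1. Collecting the sign flips along the way, the symbol is -1.

-1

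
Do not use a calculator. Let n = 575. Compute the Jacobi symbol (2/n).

1

Pull out 2: since 575 ≡ 7 (mod 8), (2/575) = +1.
Reached (1/575) = 1. Collecting the sign flips along the way, the symbol is +1.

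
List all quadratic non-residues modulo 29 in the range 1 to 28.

2,3,8,10,11,12,14,15,17,18,19,21,26,27

Square k = 1,…,14 (k and 29−k give the same square):
1²=1, 2²=4, 3²=9, 4²=16, 5²=25, 6²≡7, 7²≡20, 8²≡6, 9²≡23, 10²≡13, 11²≡5, 12²≡28, 13²≡24, 14²≡22 (mod 29).
The residues are {1, 4, 5, 6, 7, 9, 13, 16, 20, 22, 23, 24, 25, 28}; the non-residues are the remaining 14 nonzero classes.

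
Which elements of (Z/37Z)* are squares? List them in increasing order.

Square k = 1,…,18 (k and 37−k give the same square):
1²=1, 2²=4, 3²=9, 4²=16, 5²=25, 6²=36, 7²≡12, 8²≡27, 9²≡7, 10²≡26, 11²≡10, 12²≡33, 13²≡21, 14²≡11, 15²≡3, 16²≡34, 17²≡30, 18²≡28 (mod 37).
So the quadratic residues mod 37 are {1, 3, 4, 7, 9, 10, 11, 12, 16, 21, 25, 26, 27, 28, 30, 33, 34, 36}.

1, 3, 4, 7, 9, 10, 11, 12, 16, 21, 25, 26, 27, 28, 30, 33, 34, 36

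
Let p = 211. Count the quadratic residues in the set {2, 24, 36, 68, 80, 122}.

(2/211) = -1 → non-residue.
(24/211) = +1 → QR.
(36/211) = +1 → QR.
(68/211) = -1 → non-residue.
(80/211) = +1 → QR.
(122/211) = +1 → QR.
Total quadratic residues among the 6: 4.

4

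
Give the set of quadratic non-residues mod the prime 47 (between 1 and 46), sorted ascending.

Square k = 1,…,23 (k and 47−k give the same square):
1²=1, 2²=4, 3²=9, 4²=16, 5²=25, 6²=36, 7²≡2, 8²≡17, 9²≡34, 10²≡6, 11²≡27, 12²≡3, 13²≡28, 14²≡8, 15²≡37, 16²≡21, 17²≡7, 18²≡42, 19²≡32, 20²≡24, 21²≡18, 22²≡14, 23²≡12 (mod 47).
The residues are {1, 2, 3, 4, 6, 7, 8, 9, 12, 14, 16, 17, 18, 21, 24, 25, 27, 28, 32, 34, 36, 37, 42}; the non-residues are the remaining 23 nonzero classes.

5,10,11,13,15,19,20,22,23,26,29,30,31,33,35,38,39,40,41,43,44,45,46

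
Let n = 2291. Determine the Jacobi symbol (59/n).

Reciprocity: 59 ≡ 3 and 2291 ≡ 3 (mod 4), so (59/2291) = −(2291/59).
Reduce top mod 59: now compute (49/59).
Reciprocity: 49 ≡ 1 and 59 ≡ 3 (mod 4), so (49/59) = +(59/49).
Reduce top mod 49: now compute (10/49).
Pull out 2: since 49 ≡ 1 (mod 8), (2/49) = +1.
Reciprocity: 5 ≡ 1 and 49 ≡ 1 (mod 4), so (5/49) = +(49/5).
Reduce top mod 5: now compute (4/5).
Pull out 2^2: since 5 ≡ 5 (mod 8), (2/5) = -1, so (2/5)^2 = +1.
Reached (1/5) = 1. Collecting the sign flips along the way, the symbol is -1.

-1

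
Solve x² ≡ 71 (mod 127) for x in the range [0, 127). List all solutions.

Since 127 ≡ 3 (mod 4), a square root of 71 is 71^((127+1)/4) = 71^32 mod 127.
Repeated squaring: 71^2≡88, 71^4≡124, 71^8≡9, 71^16≡81, 71^32≡84 (mod 127).
71^32 = 71^(32) ≡ 84 (mod 127).
Check: 84² = 7056 ≡ 71 (mod 127). The two roots are 43 and 84.

43, 84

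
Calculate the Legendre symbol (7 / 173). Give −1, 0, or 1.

Reciprocity: 7 ≡ 3 and 173 ≡ 1 (mod 4), so (7/173) = +(173/7).
Reduce top mod 7: now compute (5/7).
Reciprocity: 5 ≡ 1 and 7 ≡ 3 (mod 4), so (5/7) = +(7/5).
Reduce top mod 5: now compute (2/5).
Pull out 2: since 5 ≡ 5 (mod 8), (2/5) = -1.
Reached (1/5) = 1. Collecting the sign flips along the way, the symbol is -1.

-1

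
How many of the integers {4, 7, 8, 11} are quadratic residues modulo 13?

(4/13) = +1 → QR.
(7/13) = -1 → non-residue.
(8/13) = -1 → non-residue.
(11/13) = -1 → non-residue.
Total quadratic residues among the 4: 1.

1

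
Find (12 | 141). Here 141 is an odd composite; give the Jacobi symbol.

0

Pull out 2^2: since 141 ≡ 5 (mod 8), (2/141) = -1, so (2/141)^2 = +1.
Reciprocity: 3 ≡ 3 and 141 ≡ 1 (mod 4), so (3/141) = +(141/3).
Reduce top mod 3: now compute (0/3).
Top reduces to 0: gcd > 1, so the symbol is 0.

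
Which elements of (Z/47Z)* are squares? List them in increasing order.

1, 2, 3, 4, 6, 7, 8, 9, 12, 14, 16, 17, 18, 21, 24, 25, 27, 28, 32, 34, 36, 37, 42

Square k = 1,…,23 (k and 47−k give the same square):
1²=1, 2²=4, 3²=9, 4²=16, 5²=25, 6²=36, 7²≡2, 8²≡17, 9²≡34, 10²≡6, 11²≡27, 12²≡3, 13²≡28, 14²≡8, 15²≡37, 16²≡21, 17²≡7, 18²≡42, 19²≡32, 20²≡24, 21²≡18, 22²≡14, 23²≡12 (mod 47).
So the quadratic residues mod 47 are {1, 2, 3, 4, 6, 7, 8, 9, 12, 14, 16, 17, 18, 21, 24, 25, 27, 28, 32, 34, 36, 37, 42}.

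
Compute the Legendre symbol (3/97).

Euler's criterion: (3/97) ≡ 3^48 (mod 97).
3^2 ≡ 9 (mod 97)
3^4 ≡ 81 (mod 97)
3^8 ≡ 62 (mod 97)
3^16 ≡ 61 (mod 97)
3^32 ≡ 35 (mod 97)
3^48 = 3^(32+16) ≡ 1 (mod 97).
Result is 1, so (3/97) = 1.

1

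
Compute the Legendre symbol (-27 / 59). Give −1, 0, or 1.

-1

First reduce: -27 ≡ 32 (mod 59).
Pull out 2^5: since 59 ≡ 3 (mod 8), (2/59) = -1, so (2/59)^5 = -1.
Reached (1/59) = 1. Collecting the sign flips along the way, the symbol is -1.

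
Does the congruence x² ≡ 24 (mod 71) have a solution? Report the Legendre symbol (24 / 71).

1

Pull out 2^3: since 71 ≡ 7 (mod 8), (2/71) = +1, so (2/71)^3 = +1.
Reciprocity: 3 ≡ 3 and 71 ≡ 3 (mod 4), so (3/71) = −(71/3).
Reduce top mod 3: now compute (2/3).
Pull out 2: since 3 ≡ 3 (mod 8), (2/3) = -1.
Reached (1/3) = 1. Collecting the sign flips along the way, the symbol is +1.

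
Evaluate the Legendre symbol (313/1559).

Reciprocity: 313 ≡ 1 and 1559 ≡ 3 (mod 4), so (313/1559) = +(1559/313).
Reduce top mod 313: now compute (307/313).
Reciprocity: 307 ≡ 3 and 313 ≡ 1 (mod 4), so (307/313) = +(313/307).
Reduce top mod 307: now compute (6/307).
Pull out 2: since 307 ≡ 3 (mod 8), (2/307) = -1.
Reciprocity: 3 ≡ 3 and 307 ≡ 3 (mod 4), so (3/307) = −(307/3).
Reduce top mod 3: now compute (1/3).
Reached (1/3) = 1. Collecting the sign flips along the way, the symbol is +1.

1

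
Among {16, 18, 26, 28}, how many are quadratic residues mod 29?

(16/29) = +1 → QR.
(18/29) = -1 → non-residue.
(26/29) = -1 → non-residue.
(28/29) = +1 → QR.
Total quadratic residues among the 4: 2.

2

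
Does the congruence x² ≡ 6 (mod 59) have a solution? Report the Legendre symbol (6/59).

-1

Pull out 2: since 59 ≡ 3 (mod 8), (2/59) = -1.
Reciprocity: 3 ≡ 3 and 59 ≡ 3 (mod 4), so (3/59) = −(59/3).
Reduce top mod 3: now compute (2/3).
Pull out 2: since 3 ≡ 3 (mod 8), (2/3) = -1.
Reached (1/3) = 1. Collecting the sign flips along the way, the symbol is -1.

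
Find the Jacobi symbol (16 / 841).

Pull out 2^4: since 841 ≡ 1 (mod 8), (2/841) = +1, so (2/841)^4 = +1.
Reached (1/841) = 1. Collecting the sign flips along the way, the symbol is +1.

1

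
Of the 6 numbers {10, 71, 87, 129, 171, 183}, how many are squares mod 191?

2

(10/191) = +1 → QR.
(71/191) = -1 → non-residue.
(87/191) = -1 → non-residue.
(129/191) = +1 → QR.
(171/191) = -1 → non-residue.
(183/191) = -1 → non-residue.
Total quadratic residues among the 6: 2.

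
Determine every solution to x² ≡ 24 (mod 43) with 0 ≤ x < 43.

14, 29

Since 43 ≡ 3 (mod 4), a square root of 24 is 24^((43+1)/4) = 24^11 mod 43.
Repeated squaring: 24^2≡17, 24^4≡31, 24^8≡15 (mod 43).
24^11 = 24^(8+2+1) ≡ 14 (mod 43).
Check: 14² = 196 ≡ 24 (mod 43). The two roots are 14 and 29.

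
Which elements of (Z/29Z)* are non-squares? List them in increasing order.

2 3 8 10 11 12 14 15 17 18 19 21 26 27

Square k = 1,…,14 (k and 29−k give the same square):
1²=1, 2²=4, 3²=9, 4²=16, 5²=25, 6²≡7, 7²≡20, 8²≡6, 9²≡23, 10²≡13, 11²≡5, 12²≡28, 13²≡24, 14²≡22 (mod 29).
The residues are {1, 4, 5, 6, 7, 9, 13, 16, 20, 22, 23, 24, 25, 28}; the non-residues are the remaining 14 nonzero classes.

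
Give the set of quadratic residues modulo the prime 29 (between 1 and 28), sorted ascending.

1 4 5 6 7 9 13 16 20 22 23 24 25 28

Square k = 1,…,14 (k and 29−k give the same square):
1²=1, 2²=4, 3²=9, 4²=16, 5²=25, 6²≡7, 7²≡20, 8²≡6, 9²≡23, 10²≡13, 11²≡5, 12²≡28, 13²≡24, 14²≡22 (mod 29).
So the quadratic residues mod 29 are {1, 4, 5, 6, 7, 9, 13, 16, 20, 22, 23, 24, 25, 28}.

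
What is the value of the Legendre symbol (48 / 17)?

-1

Euler's criterion: (48/17) ≡ 14^8 (mod 17).
14^2 ≡ 9 (mod 17)
14^4 ≡ 13 (mod 17)
14^8 ≡ 16 (mod 17)
14^8 = 14^(8) ≡ 16 (mod 17).
Result is 16 ≡ −1, so (48/17) = −1.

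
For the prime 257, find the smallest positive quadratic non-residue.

3

(2/257) = +1, so 2 is a residue.
(3/257) = −1, so 3 is the smallest positive non-residue mod 257.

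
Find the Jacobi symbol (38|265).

-1

Pull out 2: since 265 ≡ 1 (mod 8), (2/265) = +1.
Reciprocity: 19 ≡ 3 and 265 ≡ 1 (mod 4), so (19/265) = +(265/19).
Reduce top mod 19: now compute (18/19).
Pull out 2: since 19 ≡ 3 (mod 8), (2/19) = -1.
Reciprocity: 9 ≡ 1 and 19 ≡ 3 (mod 4), so (9/19) = +(19/9).
Reduce top mod 9: now compute (1/9).
Reached (1/9) = 1. Collecting the sign flips along the way, the symbol is -1.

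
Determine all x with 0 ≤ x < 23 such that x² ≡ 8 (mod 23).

10, 13

Since 23 ≡ 3 (mod 4), a square root of 8 is 8^((23+1)/4) = 8^6 mod 23.
Repeated squaring: 8^2≡18, 8^4≡2 (mod 23).
8^6 = 8^(4+2) ≡ 13 (mod 23).
Check: 13² = 169 ≡ 8 (mod 23). The two roots are 10 and 13.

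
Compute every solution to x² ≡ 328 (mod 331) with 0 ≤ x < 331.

Since 331 ≡ 3 (mod 4), a square root of 328 is 328^((331+1)/4) = 328^83 mod 331.
Repeated squaring: 328^2≡9, 328^4≡81, 328^8≡272, 328^16≡171, 328^32≡113, 328^64≡191 (mod 331).
328^83 = 328^(64+16+2+1) ≡ 268 (mod 331).
Check: 268² = 71824 ≡ 328 (mod 331). The two roots are 63 and 268.

63, 268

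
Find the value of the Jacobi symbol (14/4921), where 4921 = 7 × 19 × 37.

0

Pull out 2: since 4921 ≡ 1 (mod 8), (2/4921) = +1.
Reciprocity: 7 ≡ 3 and 4921 ≡ 1 (mod 4), so (7/4921) = +(4921/7).
Reduce top mod 7: now compute (0/7).
Top reduces to 0: gcd > 1, so the symbol is 0.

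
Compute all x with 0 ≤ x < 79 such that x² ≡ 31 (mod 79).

Since 79 ≡ 3 (mod 4), a square root of 31 is 31^((79+1)/4) = 31^20 mod 79.
Repeated squaring: 31^2≡13, 31^4≡11, 31^8≡42, 31^16≡26 (mod 79).
31^20 = 31^(16+4) ≡ 49 (mod 79).
Check: 49² = 2401 ≡ 31 (mod 79). The two roots are 30 and 49.

30, 49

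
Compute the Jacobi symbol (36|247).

Pull out 2^2: since 247 ≡ 7 (mod 8), (2/247) = +1, so (2/247)^2 = +1.
Reciprocity: 9 ≡ 1 and 247 ≡ 3 (mod 4), so (9/247) = +(247/9).
Reduce top mod 9: now compute (4/9).
Pull out 2^2: since 9 ≡ 1 (mod 8), (2/9) = +1, so (2/9)^2 = +1.
Reached (1/9) = 1. Collecting the sign flips along the way, the symbol is +1.

1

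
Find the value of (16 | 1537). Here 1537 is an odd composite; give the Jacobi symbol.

1

Pull out 2^4: since 1537 ≡ 1 (mod 8), (2/1537) = +1, so (2/1537)^4 = +1.
Reached (1/1537) = 1. Collecting the sign flips along the way, the symbol is +1.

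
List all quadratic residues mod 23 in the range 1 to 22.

1 2 3 4 6 8 9 12 13 16 18

Square k = 1,…,11 (k and 23−k give the same square):
1²=1, 2²=4, 3²=9, 4²=16, 5²≡2, 6²≡13, 7²≡3, 8²≡18, 9²≡12, 10²≡8, 11²≡6 (mod 23).
So the quadratic residues mod 23 are {1, 2, 3, 4, 6, 8, 9, 12, 13, 16, 18}.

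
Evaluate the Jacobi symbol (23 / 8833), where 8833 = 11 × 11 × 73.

1

Reciprocity: 23 ≡ 3 and 8833 ≡ 1 (mod 4), so (23/8833) = +(8833/23).
Reduce top mod 23: now compute (1/23).
Reached (1/23) = 1. Collecting the sign flips along the way, the symbol is +1.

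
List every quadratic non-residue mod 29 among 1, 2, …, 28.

2, 3, 8, 10, 11, 12, 14, 15, 17, 18, 19, 21, 26, 27

Square k = 1,…,14 (k and 29−k give the same square):
1²=1, 2²=4, 3²=9, 4²=16, 5²=25, 6²≡7, 7²≡20, 8²≡6, 9²≡23, 10²≡13, 11²≡5, 12²≡28, 13²≡24, 14²≡22 (mod 29).
The residues are {1, 4, 5, 6, 7, 9, 13, 16, 20, 22, 23, 24, 25, 28}; the non-residues are the remaining 14 nonzero classes.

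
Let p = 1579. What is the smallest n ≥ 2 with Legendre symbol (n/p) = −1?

(2/1579) = −1, so 2 is the smallest positive non-residue mod 1579.

2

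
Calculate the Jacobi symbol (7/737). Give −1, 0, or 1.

Reciprocity: 7 ≡ 3 and 737 ≡ 1 (mod 4), so (7/737) = +(737/7).
Reduce top mod 7: now compute (2/7).
Pull out 2: since 7 ≡ 7 (mod 8), (2/7) = +1.
Reached (1/7) = 1. Collecting the sign flips along the way, the symbol is +1.

1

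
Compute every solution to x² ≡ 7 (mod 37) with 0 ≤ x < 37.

9, 28

37 ≡ 1 (mod 4), so we find a root by search.
Trying successive values, 9² = 81 ≡ 7 (mod 37). The other root is 37 − 9 = 28.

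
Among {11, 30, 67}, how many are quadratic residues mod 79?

(11/79) = +1 → QR.
(30/79) = -1 → non-residue.
(67/79) = +1 → QR.
Total quadratic residues among the 3: 2.

2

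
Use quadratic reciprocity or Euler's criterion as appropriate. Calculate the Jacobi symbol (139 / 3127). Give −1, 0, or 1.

Reciprocity: 139 ≡ 3 and 3127 ≡ 3 (mod 4), so (139/3127) = −(3127/139).
Reduce top mod 139: now compute (69/139).
Reciprocity: 69 ≡ 1 and 139 ≡ 3 (mod 4), so (69/139) = +(139/69).
Reduce top mod 69: now compute (1/69).
Reached (1/69) = 1. Collecting the sign flips along the way, the symbol is -1.

-1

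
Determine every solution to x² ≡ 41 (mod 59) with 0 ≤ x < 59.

Since 59 ≡ 3 (mod 4), a square root of 41 is 41^((59+1)/4) = 41^15 mod 59.
Repeated squaring: 41^2≡29, 41^4≡15, 41^8≡48 (mod 59).
41^15 = 41^(8+4+2+1) ≡ 49 (mod 59).
Check: 49² = 2401 ≡ 41 (mod 59). The two roots are 10 and 49.

10, 49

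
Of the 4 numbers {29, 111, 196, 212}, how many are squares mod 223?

(29/223) = +1 → QR.
(111/223) = -1 → non-residue.
(196/223) = +1 → QR.
(212/223) = +1 → QR.
Total quadratic residues among the 4: 3.

3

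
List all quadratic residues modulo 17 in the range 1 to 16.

Square k = 1,…,8 (k and 17−k give the same square):
1²=1, 2²=4, 3²=9, 4²=16, 5²≡8, 6²≡2, 7²≡15, 8²≡13 (mod 17).
So the quadratic residues mod 17 are {1, 2, 4, 8, 9, 13, 15, 16}.

1, 2, 4, 8, 9, 13, 15, 16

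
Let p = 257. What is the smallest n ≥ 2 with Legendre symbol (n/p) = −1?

(2/257) = +1, so 2 is a residue.
(3/257) = −1, so 3 is the smallest positive non-residue mod 257.

3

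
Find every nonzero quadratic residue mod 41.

Square k = 1,…,20 (k and 41−k give the same square):
1²=1, 2²=4, 3²=9, 4²=16, 5²=25, 6²=36, 7²≡8, 8²≡23, 9²≡40, 10²≡18, 11²≡39, 12²≡21, 13²≡5, 14²≡32, 15²≡20, 16²≡10, 17²≡2, 18²≡37, 19²≡33, 20²≡31 (mod 41).
So the quadratic residues mod 41 are {1, 2, 4, 5, 8, 9, 10, 16, 18, 20, 21, 23, 25, 31, 32, 33, 36, 37, 39, 40}.

1 2 4 5 8 9 10 16 18 20 21 23 25 31 32 33 36 37 39 40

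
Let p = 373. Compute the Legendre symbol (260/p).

Pull out 2^2: since 373 ≡ 5 (mod 8), (2/373) = -1, so (2/373)^2 = +1.
Reciprocity: 65 ≡ 1 and 373 ≡ 1 (mod 4), so (65/373) = +(373/65).
Reduce top mod 65: now compute (48/65).
Pull out 2^4: since 65 ≡ 1 (mod 8), (2/65) = +1, so (2/65)^4 = +1.
Reciprocity: 3 ≡ 3 and 65 ≡ 1 (mod 4), so (3/65) = +(65/3).
Reduce top mod 3: now compute (2/3).
Pull out 2: since 3 ≡ 3 (mod 8), (2/3) = -1.
Reached (1/3) = 1. Collecting the sign flips along the way, the symbol is -1.

-1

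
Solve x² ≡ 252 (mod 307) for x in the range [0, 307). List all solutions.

Since 307 ≡ 3 (mod 4), a square root of 252 is 252^((307+1)/4) = 252^77 mod 307.
Repeated squaring: 252^2≡262, 252^4≡183, 252^8≡26, 252^16≡62, 252^32≡160, 252^64≡119 (mod 307).
252^77 = 252^(64+8+4+1) ≡ 49 (mod 307).
Check: 49² = 2401 ≡ 252 (mod 307). The two roots are 49 and 258.

49, 258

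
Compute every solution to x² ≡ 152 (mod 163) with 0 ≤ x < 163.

Since 163 ≡ 3 (mod 4), a square root of 152 is 152^((163+1)/4) = 152^41 mod 163.
Repeated squaring: 152^2≡121, 152^4≡134, 152^8≡26, 152^16≡24, 152^32≡87 (mod 163).
152^41 = 152^(32+8+1) ≡ 57 (mod 163).
Check: 57² = 3249 ≡ 152 (mod 163). The two roots are 57 and 106.

57, 106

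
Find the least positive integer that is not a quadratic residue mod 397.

2

(2/397) = −1, so 2 is the smallest positive non-residue mod 397.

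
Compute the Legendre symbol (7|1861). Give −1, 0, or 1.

-1

Reciprocity: 7 ≡ 3 and 1861 ≡ 1 (mod 4), so (7/1861) = +(1861/7).
Reduce top mod 7: now compute (6/7).
Pull out 2: since 7 ≡ 7 (mod 8), (2/7) = +1.
Reciprocity: 3 ≡ 3 and 7 ≡ 3 (mod 4), so (3/7) = −(7/3).
Reduce top mod 3: now compute (1/3).
Reached (1/3) = 1. Collecting the sign flips along the way, the symbol is -1.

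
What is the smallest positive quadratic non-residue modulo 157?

(2/157) = −1, so 2 is the smallest positive non-residue mod 157.

2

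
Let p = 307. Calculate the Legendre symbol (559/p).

First reduce: 559 ≡ 252 (mod 307).
Pull out 2^2: since 307 ≡ 3 (mod 8), (2/307) = -1, so (2/307)^2 = +1.
Reciprocity: 63 ≡ 3 and 307 ≡ 3 (mod 4), so (63/307) = −(307/63).
Reduce top mod 63: now compute (55/63).
Reciprocity: 55 ≡ 3 and 63 ≡ 3 (mod 4), so (55/63) = −(63/55).
Reduce top mod 55: now compute (8/55).
Pull out 2^3: since 55 ≡ 7 (mod 8), (2/55) = +1, so (2/55)^3 = +1.
Reached (1/55) = 1. Collecting the sign flips along the way, the symbol is +1.

1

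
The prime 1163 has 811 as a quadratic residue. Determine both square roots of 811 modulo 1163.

Since 1163 ≡ 3 (mod 4), a square root of 811 is 811^((1163+1)/4) = 811^291 mod 1163.
Repeated squaring: 811^2≡626, 811^4≡1108, 811^8≡699, 811^16≡141, 811^32≡110, 811^64≡470, 811^128≡1093, 811^256≡248 (mod 1163).
811^291 = 811^(256+32+2+1) ≡ 192 (mod 1163).
Check: 192² = 36864 ≡ 811 (mod 1163). The two roots are 192 and 971.

192, 971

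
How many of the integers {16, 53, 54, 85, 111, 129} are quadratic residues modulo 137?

(16/137) = +1 → QR.
(53/137) = -1 → non-residue.
(54/137) = -1 → non-residue.
(85/137) = -1 → non-residue.
(111/137) = -1 → non-residue.
(129/137) = +1 → QR.
Total quadratic residues among the 6: 2.

2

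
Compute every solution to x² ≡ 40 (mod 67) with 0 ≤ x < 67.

24, 43

Since 67 ≡ 3 (mod 4), a square root of 40 is 40^((67+1)/4) = 40^17 mod 67.
Repeated squaring: 40^2≡59, 40^4≡64, 40^8≡9, 40^16≡14 (mod 67).
40^17 = 40^(16+1) ≡ 24 (mod 67).
Check: 24² = 576 ≡ 40 (mod 67). The two roots are 24 and 43.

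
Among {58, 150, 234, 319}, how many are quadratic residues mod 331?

(58/331) = +1 → QR.
(150/331) = +1 → QR.
(234/331) = +1 → QR.
(319/331) = +1 → QR.
Total quadratic residues among the 4: 4.

4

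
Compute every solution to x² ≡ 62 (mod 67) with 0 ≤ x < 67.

14, 53

Since 67 ≡ 3 (mod 4), a square root of 62 is 62^((67+1)/4) = 62^17 mod 67.
Repeated squaring: 62^2≡25, 62^4≡22, 62^8≡15, 62^16≡24 (mod 67).
62^17 = 62^(16+1) ≡ 14 (mod 67).
Check: 14² = 196 ≡ 62 (mod 67). The two roots are 14 and 53.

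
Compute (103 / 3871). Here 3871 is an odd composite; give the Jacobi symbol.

-1

Reciprocity: 103 ≡ 3 and 3871 ≡ 3 (mod 4), so (103/3871) = −(3871/103).
Reduce top mod 103: now compute (60/103).
Pull out 2^2: since 103 ≡ 7 (mod 8), (2/103) = +1, so (2/103)^2 = +1.
Reciprocity: 15 ≡ 3 and 103 ≡ 3 (mod 4), so (15/103) = −(103/15).
Reduce top mod 15: now compute (13/15).
Reciprocity: 13 ≡ 1 and 15 ≡ 3 (mod 4), so (13/15) = +(15/13).
Reduce top mod 13: now compute (2/13).
Pull out 2: since 13 ≡ 5 (mod 8), (2/13) = -1.
Reached (1/13) = 1. Collecting the sign flips along the way, the symbol is -1.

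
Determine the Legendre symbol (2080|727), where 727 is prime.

Euler's criterion: (2080/727) ≡ 626^363 (mod 727).
626^2 ≡ 23 (mod 727)
626^4 ≡ 529 (mod 727)
626^8 ≡ 673 (mod 727)
626^16 ≡ 8 (mod 727)
626^32 ≡ 64 (mod 727)
626^64 ≡ 461 (mod 727)
626^128 ≡ 237 (mod 727)
626^256 ≡ 190 (mod 727)
626^363 = 626^(256+64+32+8+2+1) ≡ 726 (mod 727).
Result is 726 ≡ −1, so (2080/727) = −1.

-1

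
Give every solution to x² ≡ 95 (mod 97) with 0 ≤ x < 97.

97 ≡ 1 (mod 4), so we find a root by search.
Trying successive values, 17² = 289 ≡ 95 (mod 97). The other root is 97 − 17 = 80.

17, 80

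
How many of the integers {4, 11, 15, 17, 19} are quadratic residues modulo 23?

1

(4/23) = +1 → QR.
(11/23) = -1 → non-residue.
(15/23) = -1 → non-residue.
(17/23) = -1 → non-residue.
(19/23) = -1 → non-residue.
Total quadratic residues among the 5: 1.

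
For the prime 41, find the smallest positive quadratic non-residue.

3

(2/41) = +1, so 2 is a residue.
(3/41) = −1, so 3 is the smallest positive non-residue mod 41.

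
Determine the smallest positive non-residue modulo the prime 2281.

(2/2281) = +1, so 2 is a residue.
(3/2281) = +1, so 3 is a residue.
(4/2281) = +1, so 4 is a residue.
(5/2281) = +1, so 5 is a residue.
(6/2281) = +1, so 6 is a residue.
(7/2281) = −1, so 7 is the smallest positive non-residue mod 2281.

7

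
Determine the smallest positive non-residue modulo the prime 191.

7

(2/191) = +1, so 2 is a residue.
(3/191) = +1, so 3 is a residue.
(4/191) = +1, so 4 is a residue.
(5/191) = +1, so 5 is a residue.
(6/191) = +1, so 6 is a residue.
(7/191) = −1, so 7 is the smallest positive non-residue mod 191.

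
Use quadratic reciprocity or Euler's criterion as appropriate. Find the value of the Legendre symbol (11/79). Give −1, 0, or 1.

Reciprocity: 11 ≡ 3 and 79 ≡ 3 (mod 4), so (11/79) = −(79/11).
Reduce top mod 11: now compute (2/11).
Pull out 2: since 11 ≡ 3 (mod 8), (2/11) = -1.
Reached (1/11) = 1. Collecting the sign flips along the way, the symbol is +1.

1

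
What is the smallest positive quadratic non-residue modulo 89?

3

(2/89) = +1, so 2 is a residue.
(3/89) = −1, so 3 is the smallest positive non-residue mod 89.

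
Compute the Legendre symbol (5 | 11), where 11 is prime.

Euler's criterion: (5/11) ≡ 5^5 (mod 11).
5^2 ≡ 3 (mod 11)
5^4 ≡ 9 (mod 11)
5^5 = 5^(4+1) ≡ 1 (mod 11).
Result is 1, so (5/11) = 1.

1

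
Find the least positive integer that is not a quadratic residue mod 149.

(2/149) = −1, so 2 is the smallest positive non-residue mod 149.

2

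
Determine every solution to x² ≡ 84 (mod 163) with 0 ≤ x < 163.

35, 128

Since 163 ≡ 3 (mod 4), a square root of 84 is 84^((163+1)/4) = 84^41 mod 163.
Repeated squaring: 84^2≡47, 84^4≡90, 84^8≡113, 84^16≡55, 84^32≡91 (mod 163).
84^41 = 84^(32+8+1) ≡ 35 (mod 163).
Check: 35² = 1225 ≡ 84 (mod 163). The two roots are 35 and 128.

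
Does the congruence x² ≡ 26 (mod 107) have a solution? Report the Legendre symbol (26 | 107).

-1

Pull out 2: since 107 ≡ 3 (mod 8), (2/107) = -1.
Reciprocity: 13 ≡ 1 and 107 ≡ 3 (mod 4), so (13/107) = +(107/13).
Reduce top mod 13: now compute (3/13).
Reciprocity: 3 ≡ 3 and 13 ≡ 1 (mod 4), so (3/13) = +(13/3).
Reduce top mod 3: now compute (1/3).
Reached (1/3) = 1. Collecting the sign flips along the way, the symbol is -1.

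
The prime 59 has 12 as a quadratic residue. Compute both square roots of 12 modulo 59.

22, 37

Since 59 ≡ 3 (mod 4), a square root of 12 is 12^((59+1)/4) = 12^15 mod 59.
Repeated squaring: 12^2≡26, 12^4≡27, 12^8≡21 (mod 59).
12^15 = 12^(8+4+2+1) ≡ 22 (mod 59).
Check: 22² = 484 ≡ 12 (mod 59). The two roots are 22 and 37.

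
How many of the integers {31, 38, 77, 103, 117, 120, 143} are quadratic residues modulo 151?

3

(31/151) = +1 → QR.
(38/151) = +1 → QR.
(77/151) = -1 → non-residue.
(103/151) = +1 → QR.
(117/151) = -1 → non-residue.
(120/151) = -1 → non-residue.
(143/151) = -1 → non-residue.
Total quadratic residues among the 7: 3.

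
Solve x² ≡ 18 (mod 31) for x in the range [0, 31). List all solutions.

Since 31 ≡ 3 (mod 4), a square root of 18 is 18^((31+1)/4) = 18^8 mod 31.
Repeated squaring: 18^2≡14, 18^4≡10, 18^8≡7 (mod 31).
18^8 = 18^(8) ≡ 7 (mod 31).
Check: 7² = 49 ≡ 18 (mod 31). The two roots are 7 and 24.

7, 24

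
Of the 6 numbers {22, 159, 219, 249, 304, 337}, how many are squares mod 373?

4

(22/373) = +1 → QR.
(159/373) = -1 → non-residue.
(219/373) = +1 → QR.
(249/373) = +1 → QR.
(304/373) = -1 → non-residue.
(337/373) = +1 → QR.
Total quadratic residues among the 6: 4.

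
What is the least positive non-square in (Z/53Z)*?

2

(2/53) = −1, so 2 is the smallest positive non-residue mod 53.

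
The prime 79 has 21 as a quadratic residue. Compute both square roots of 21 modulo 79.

10, 69

Since 79 ≡ 3 (mod 4), a square root of 21 is 21^((79+1)/4) = 21^20 mod 79.
Repeated squaring: 21^2≡46, 21^4≡62, 21^8≡52, 21^16≡18 (mod 79).
21^20 = 21^(16+4) ≡ 10 (mod 79).
Check: 10² = 100 ≡ 21 (mod 79). The two roots are 10 and 69.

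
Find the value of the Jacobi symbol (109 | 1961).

1

Reciprocity: 109 ≡ 1 and 1961 ≡ 1 (mod 4), so (109/1961) = +(1961/109).
Reduce top mod 109: now compute (108/109).
Pull out 2^2: since 109 ≡ 5 (mod 8), (2/109) = -1, so (2/109)^2 = +1.
Reciprocity: 27 ≡ 3 and 109 ≡ 1 (mod 4), so (27/109) = +(109/27).
Reduce top mod 27: now compute (1/27).
Reached (1/27) = 1. Collecting the sign flips along the way, the symbol is +1.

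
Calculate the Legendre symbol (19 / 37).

Euler's criterion: (19/37) ≡ 19^18 (mod 37).
19^2 ≡ 28 (mod 37)
19^4 ≡ 7 (mod 37)
19^8 ≡ 12 (mod 37)
19^16 ≡ 33 (mod 37)
19^18 = 19^(16+2) ≡ 36 (mod 37).
Result is 36 ≡ −1, so (19/37) = −1.

-1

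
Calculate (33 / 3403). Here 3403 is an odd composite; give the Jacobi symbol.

Reciprocity: 33 ≡ 1 and 3403 ≡ 3 (mod 4), so (33/3403) = +(3403/33).
Reduce top mod 33: now compute (4/33).
Pull out 2^2: since 33 ≡ 1 (mod 8), (2/33) = +1, so (2/33)^2 = +1.
Reached (1/33) = 1. Collecting the sign flips along the way, the symbol is +1.

1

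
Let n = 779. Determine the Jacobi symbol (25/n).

1

Reciprocity: 25 ≡ 1 and 779 ≡ 3 (mod 4), so (25/779) = +(779/25).
Reduce top mod 25: now compute (4/25).
Pull out 2^2: since 25 ≡ 1 (mod 8), (2/25) = +1, so (2/25)^2 = +1.
Reached (1/25) = 1. Collecting the sign flips along the way, the symbol is +1.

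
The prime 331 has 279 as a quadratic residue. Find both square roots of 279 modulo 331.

Since 331 ≡ 3 (mod 4), a square root of 279 is 279^((331+1)/4) = 279^83 mod 331.
Repeated squaring: 279^2≡56, 279^4≡157, 279^8≡155, 279^16≡193, 279^32≡177, 279^64≡215 (mod 331).
279^83 = 279^(64+16+2+1) ≡ 96 (mod 331).
Check: 96² = 9216 ≡ 279 (mod 331). The two roots are 96 and 235.

96, 235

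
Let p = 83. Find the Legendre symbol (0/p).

0

Top reduces to 0: gcd > 1, so the symbol is 0.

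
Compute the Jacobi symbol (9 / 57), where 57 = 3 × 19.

0

Reciprocity: 9 ≡ 1 and 57 ≡ 1 (mod 4), so (9/57) = +(57/9).
Reduce top mod 9: now compute (3/9).
Reciprocity: 3 ≡ 3 and 9 ≡ 1 (mod 4), so (3/9) = +(9/3).
Reduce top mod 3: now compute (0/3).
Top reduces to 0: gcd > 1, so the symbol is 0.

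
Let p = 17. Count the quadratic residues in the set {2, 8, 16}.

(2/17) = +1 → QR.
(8/17) = +1 → QR.
(16/17) = +1 → QR.
Total quadratic residues among the 3: 3.

3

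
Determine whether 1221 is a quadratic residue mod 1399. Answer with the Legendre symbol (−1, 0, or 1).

Reciprocity: 1221 ≡ 1 and 1399 ≡ 3 (mod 4), so (1221/1399) = +(1399/1221).
Reduce top mod 1221: now compute (178/1221).
Pull out 2: since 1221 ≡ 5 (mod 8), (2/1221) = -1.
Reciprocity: 89 ≡ 1 and 1221 ≡ 1 (mod 4), so (89/1221) = +(1221/89).
Reduce top mod 89: now compute (64/89).
Pull out 2^6: since 89 ≡ 1 (mod 8), (2/89) = +1, so (2/89)^6 = +1.
Reached (1/89) = 1. Collecting the sign flips along the way, the symbol is -1.

-1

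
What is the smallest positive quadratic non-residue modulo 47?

(2/47) = +1, so 2 is a residue.
(3/47) = +1, so 3 is a residue.
(4/47) = +1, so 4 is a residue.
(5/47) = −1, so 5 is the smallest positive non-residue mod 47.

5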